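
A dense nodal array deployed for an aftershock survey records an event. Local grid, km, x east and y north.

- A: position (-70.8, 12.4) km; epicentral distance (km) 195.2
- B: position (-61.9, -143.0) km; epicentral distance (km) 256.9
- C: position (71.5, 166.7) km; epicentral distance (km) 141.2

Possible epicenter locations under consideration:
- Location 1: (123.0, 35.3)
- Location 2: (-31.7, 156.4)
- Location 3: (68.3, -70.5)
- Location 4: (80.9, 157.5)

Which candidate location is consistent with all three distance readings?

Location 1

For each candidate, compare |candidate − station| to the reported distance:
Location 1: residuals A 0.1, B 0.0, C 0.1 → max 0.1 km
Location 2: residuals A 46.0, B 44.0, C 37.5 → max 46.0 km
Location 3: residuals A 33.3, B 107.9, C 96.0 → max 107.9 km
Location 4: residuals A 14.7, B 75.8, C 128.0 → max 128.0 km
Only Location 1 has all residuals ≈ 0.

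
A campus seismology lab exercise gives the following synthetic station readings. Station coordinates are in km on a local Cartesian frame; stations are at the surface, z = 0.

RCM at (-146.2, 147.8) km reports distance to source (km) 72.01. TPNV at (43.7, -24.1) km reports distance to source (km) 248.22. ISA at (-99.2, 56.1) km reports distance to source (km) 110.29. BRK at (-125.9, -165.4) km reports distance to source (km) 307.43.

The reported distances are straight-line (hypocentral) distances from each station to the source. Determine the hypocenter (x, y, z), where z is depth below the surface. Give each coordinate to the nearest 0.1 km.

(-134.6, 133.9, 69.7)

Each station gives a sphere (x−x_i)² + (y−y_i)² + z² = d_i² (stations at z=0).
Subtracting the RCM sphere from TPNV and ISA: z² cancels, leaving linear equations in x and y:
379.8 x − 343.8 y = -97156.51
94.0 x − 183.4 y = -37209.87
Solving: x ≈ -134.601, y ≈ 133.901 km (keep extra digits for the depth step; rounded: -134.6, 133.9).
Then from the RCM sphere: z² = 72.01² − (x + 146.2)² − (y − 147.8)² with x = -134.601, y = 133.901, so z ≈ 69.697 ≈ 69.7 km.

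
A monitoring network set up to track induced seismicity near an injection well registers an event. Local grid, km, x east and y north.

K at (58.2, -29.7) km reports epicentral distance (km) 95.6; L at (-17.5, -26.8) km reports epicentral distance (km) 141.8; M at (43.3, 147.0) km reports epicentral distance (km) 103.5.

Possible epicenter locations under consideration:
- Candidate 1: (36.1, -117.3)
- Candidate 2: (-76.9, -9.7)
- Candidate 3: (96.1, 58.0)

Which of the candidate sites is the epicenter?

Candidate 3

For each candidate, compare |candidate − station| to the reported distance:
Candidate 1: residuals K 5.3, L 36.6, M 160.9 → max 160.9 km
Candidate 2: residuals K 41.0, L 80.0, M 94.0 → max 94.0 km
Candidate 3: residuals K 0.1, L 0.0, M 0.0 → max 0.1 km
Only Candidate 3 has all residuals ≈ 0.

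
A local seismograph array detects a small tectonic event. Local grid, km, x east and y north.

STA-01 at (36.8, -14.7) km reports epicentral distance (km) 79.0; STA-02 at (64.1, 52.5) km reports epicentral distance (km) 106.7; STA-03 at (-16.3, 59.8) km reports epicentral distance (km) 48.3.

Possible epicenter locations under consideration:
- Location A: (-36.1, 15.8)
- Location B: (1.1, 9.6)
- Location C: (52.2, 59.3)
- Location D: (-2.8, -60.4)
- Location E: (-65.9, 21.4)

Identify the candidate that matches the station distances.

Location A

For each candidate, compare |candidate − station| to the reported distance:
Location A: residuals STA-01 0.0, STA-02 0.0, STA-03 0.1 → max 0.1 km
Location B: residuals STA-01 35.8, STA-02 30.5, STA-03 4.8 → max 35.8 km
Location C: residuals STA-01 3.4, STA-02 93.0, STA-03 20.2 → max 93.0 km
Location D: residuals STA-01 18.5, STA-02 24.5, STA-03 72.7 → max 72.7 km
Location E: residuals STA-01 29.9, STA-02 27.0, STA-03 14.4 → max 29.9 km
Only Location A has all residuals ≈ 0.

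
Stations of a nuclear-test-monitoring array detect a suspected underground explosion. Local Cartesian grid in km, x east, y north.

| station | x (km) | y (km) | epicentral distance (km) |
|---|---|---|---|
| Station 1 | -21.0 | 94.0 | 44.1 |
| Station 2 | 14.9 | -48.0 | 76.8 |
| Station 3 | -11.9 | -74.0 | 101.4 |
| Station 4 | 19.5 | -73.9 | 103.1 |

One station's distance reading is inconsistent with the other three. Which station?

Solve using three stations at a time. Using Station 2, Station 3, Station 4 (subtract circle equations pairwise → linear system) gives (x, y) ≈ (-2.1, 27.0).
Distances from that point to each station vs reported:
  Station 1: calculated 69.7 vs reported 44.1 → residual 25.6 km
  Station 2: calculated 76.9 vs reported 76.8 → residual 0.1 km
  Station 3: calculated 101.4 vs reported 101.4 → residual 0.0 km
  Station 4: calculated 103.1 vs reported 103.1 → residual 0.0 km
Station 2, Station 3, Station 4 are mutually consistent (residuals ≈ 0); Station 1 is off by 25.6 km.

Station 1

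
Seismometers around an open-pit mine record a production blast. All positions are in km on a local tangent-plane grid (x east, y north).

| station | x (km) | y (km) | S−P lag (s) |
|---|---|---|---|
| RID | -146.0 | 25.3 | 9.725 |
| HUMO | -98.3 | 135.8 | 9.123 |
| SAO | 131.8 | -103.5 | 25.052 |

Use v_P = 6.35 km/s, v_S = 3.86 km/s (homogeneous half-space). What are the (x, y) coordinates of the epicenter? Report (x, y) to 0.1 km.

Distance from S−P lag: d = Δt · v_P v_S / (v_P − v_S) = Δt · (6.35·3.86)/(6.35−3.86) ≈ 9.8438·Δt.
So d_RID = 95.73, d_HUMO = 89.80, d_SAO = 246.61 km.
Circle about each station: (x + 146.0)² + (y − 25.3)² = 95.73²; (x + 98.3)² + (y − 135.8)² = 89.80²; (x − 131.8)² + (y + 103.5)² = 246.61².
Subtracting the RID equation from the HUMO and SAO equations removes the quadratic terms:
95.4 x + 221.0 y = 7248.63
555.6 x − 257.6 y = -45524.86
Solving the 2×2 system: x ≈ -55.6, y ≈ 56.8 km.

(-55.6, 56.8)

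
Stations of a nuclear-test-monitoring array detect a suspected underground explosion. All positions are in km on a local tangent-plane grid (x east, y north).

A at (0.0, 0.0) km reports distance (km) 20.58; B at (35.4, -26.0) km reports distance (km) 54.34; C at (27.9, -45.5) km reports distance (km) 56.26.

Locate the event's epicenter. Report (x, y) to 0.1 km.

-17.0 km east, -11.6 km north

Circle about each station: x² + y² = 20.58²; (x − 35.4)² + (y + 26.0)² = 54.34²; (x − 27.9)² + (y + 45.5)² = 56.26².
Subtracting pairs of circle equations eliminates x²+y² and gives linear equations (the radical axes):
70.8 x − 52.0 y = -600.14
55.8 x − 91.0 y = 107.01
Solving the 2×2 system: x ≈ -17.0, y ≈ -11.6 km.
Check against A (with the unrounded x, y): √(x²+y²) = 20.57 ≈ 20.58 km. ✓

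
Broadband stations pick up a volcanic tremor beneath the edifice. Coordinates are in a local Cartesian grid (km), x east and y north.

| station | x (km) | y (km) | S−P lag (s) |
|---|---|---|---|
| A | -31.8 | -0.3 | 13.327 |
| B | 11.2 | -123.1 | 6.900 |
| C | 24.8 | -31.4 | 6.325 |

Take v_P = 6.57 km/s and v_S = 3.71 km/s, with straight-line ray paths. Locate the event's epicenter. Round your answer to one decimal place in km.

(50.1, -79.0)

Distance from S−P lag: d = Δt · v_P v_S / (v_P − v_S) = Δt · (6.57·3.71)/(6.57−3.71) ≈ 8.5226·Δt.
So d_A = 113.58, d_B = 58.81, d_C = 53.91 km.
Circle about each station: (x + 31.8)² + (y + 0.3)² = 113.58²; (x − 11.2)² + (y + 123.1)² = 58.81²; (x − 24.8)² + (y + 31.4)² = 53.91².
Subtracting the A equation from the B and C equations removes the quadratic terms:
86.0 x − 245.6 y = 23709.52
113.2 x − 62.2 y = 10583.80
Solving the 2×2 system: x ≈ 50.1, y ≈ -79.0 km.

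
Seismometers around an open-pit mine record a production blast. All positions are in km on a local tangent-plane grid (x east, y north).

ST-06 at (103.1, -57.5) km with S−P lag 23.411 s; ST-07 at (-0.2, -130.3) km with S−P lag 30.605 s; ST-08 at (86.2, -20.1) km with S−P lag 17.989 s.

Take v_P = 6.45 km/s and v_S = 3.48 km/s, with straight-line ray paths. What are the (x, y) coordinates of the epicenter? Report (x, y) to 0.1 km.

22.3 km east, 99.9 km north

Distance from S−P lag: d = Δt · v_P v_S / (v_P − v_S) = Δt · (6.45·3.48)/(6.45−3.48) ≈ 7.5576·Δt.
So d_ST-06 = 176.93, d_ST-07 = 231.30, d_ST-08 = 135.95 km.
Circle about each station: (x − 103.1)² + (y + 57.5)² = 176.93²; (x + 0.2)² + (y + 130.3)² = 231.30²; (x − 86.2)² + (y + 20.1)² = 135.95².
Subtracting the ST-06 equation from the ST-07 and ST-08 equations removes the quadratic terms:
-206.6 x − 145.6 y = -19153.20
-33.8 x + 74.8 y = 6720.41
Solving the 2×2 system: x ≈ 22.3, y ≈ 99.9 km.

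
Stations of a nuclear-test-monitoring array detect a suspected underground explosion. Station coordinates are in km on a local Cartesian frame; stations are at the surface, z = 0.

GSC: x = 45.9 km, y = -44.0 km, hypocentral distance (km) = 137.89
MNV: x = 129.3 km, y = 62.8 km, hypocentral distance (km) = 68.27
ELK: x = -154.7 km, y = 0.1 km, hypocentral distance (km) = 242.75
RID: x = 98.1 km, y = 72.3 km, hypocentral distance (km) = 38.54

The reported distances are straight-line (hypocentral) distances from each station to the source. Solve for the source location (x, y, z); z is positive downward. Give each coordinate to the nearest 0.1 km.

Each station gives a sphere (x−x_i)² + (y−y_i)² + z² = d_i² (stations at z=0).
Subtracting the GSC sphere from MNV and ELK: z² cancels, leaving linear equations in x and y:
166.8 x + 213.6 y = 30972.38
-401.2 x + 88.2 y = -20024.62
Solving: x ≈ 69.805, y ≈ 90.491 km (keep extra digits for the depth step; rounded: 69.8, 90.5).
Then from the GSC sphere: z² = 137.89² − (x − 45.9)² − (y + 44.0)² with x = 69.805, y = 90.491, so z ≈ 18.825 ≈ 18.8 km.

(69.8, 90.5, 18.8)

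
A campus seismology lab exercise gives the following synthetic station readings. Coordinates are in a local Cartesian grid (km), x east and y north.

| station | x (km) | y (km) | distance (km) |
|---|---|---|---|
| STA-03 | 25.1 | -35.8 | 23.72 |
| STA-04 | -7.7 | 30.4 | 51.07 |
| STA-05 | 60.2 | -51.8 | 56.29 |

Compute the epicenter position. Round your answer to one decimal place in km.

x ≈ 19.7 km, y ≈ -12.7 km

Circle about each station: (x − 25.1)² + (y + 35.8)² = 23.72²; (x + 7.7)² + (y − 30.4)² = 51.07²; (x − 60.2)² + (y + 51.8)² = 56.29².
Subtracting pairs of circle equations eliminates x²+y² and gives linear equations (the radical axes):
-65.6 x + 132.4 y = -2973.71
70.2 x − 32.0 y = 1789.70
Solving the 2×2 system: x ≈ 19.7, y ≈ -12.7 km.
Check against STA-03 (with the unrounded x, y): √((x − 25.1)²+(y + 35.8)²) = 23.73 ≈ 23.72 km. ✓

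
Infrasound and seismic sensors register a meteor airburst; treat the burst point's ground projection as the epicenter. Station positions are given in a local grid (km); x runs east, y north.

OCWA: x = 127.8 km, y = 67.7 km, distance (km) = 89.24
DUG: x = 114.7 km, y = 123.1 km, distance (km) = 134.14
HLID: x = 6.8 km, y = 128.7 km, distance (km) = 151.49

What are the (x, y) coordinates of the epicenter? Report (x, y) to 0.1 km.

x ≈ 76.9 km, y ≈ -5.6 km

Circle about each station: (x − 127.8)² + (y − 67.7)² = 89.24²; (x − 114.7)² + (y − 123.1)² = 134.14²; (x − 6.8)² + (y − 128.7)² = 151.49².
Subtracting the OCWA equation from the DUG and HLID equations removes the quadratic terms:
-26.2 x + 110.8 y = -2636.19
-242.0 x + 122.0 y = -19291.64
Solving the 2×2 system: x ≈ 76.9, y ≈ -5.6 km.
Check against OCWA (with the unrounded x, y): √((x − 127.8)²+(y − 67.7)²) = 89.26 ≈ 89.24 km. ✓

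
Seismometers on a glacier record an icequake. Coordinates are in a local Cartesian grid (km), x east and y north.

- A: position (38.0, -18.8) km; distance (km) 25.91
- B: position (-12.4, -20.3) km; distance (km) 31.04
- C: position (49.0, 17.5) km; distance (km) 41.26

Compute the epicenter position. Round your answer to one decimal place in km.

x ≈ 15.3 km, y ≈ -6.3 km

Circle about each station: (x − 38.0)² + (y + 18.8)² = 25.91²; (x + 12.4)² + (y + 20.3)² = 31.04²; (x − 49.0)² + (y − 17.5)² = 41.26².
Subtracting the A equation from the B and C equations removes the quadratic terms:
-100.8 x − 3.0 y = -1523.74
22.0 x + 72.6 y = -121.25
Solving the 2×2 system: x ≈ 15.3, y ≈ -6.3 km.
Check against A (with the unrounded x, y): √((x − 38.0)²+(y + 18.8)²) = 25.91 ≈ 25.91 km. ✓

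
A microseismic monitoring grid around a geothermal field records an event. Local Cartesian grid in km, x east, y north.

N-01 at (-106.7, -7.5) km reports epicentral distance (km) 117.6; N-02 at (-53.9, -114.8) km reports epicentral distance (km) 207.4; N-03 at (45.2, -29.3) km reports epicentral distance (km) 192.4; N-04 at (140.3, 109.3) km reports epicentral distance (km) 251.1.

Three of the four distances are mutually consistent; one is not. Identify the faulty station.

N-01

Solve using three stations at a time. Using N-02, N-03, N-04 (subtract circle equations pairwise → linear system) gives (x, y) ≈ (-109.4, 84.8).
Distances from that point to each station vs reported:
  N-01: calculated 92.3 vs reported 117.6 → residual 25.3 km
  N-02: calculated 207.2 vs reported 207.4 → residual 0.2 km
  N-03: calculated 192.2 vs reported 192.4 → residual 0.2 km
  N-04: calculated 250.9 vs reported 251.1 → residual 0.2 km
N-02, N-03, N-04 are mutually consistent (residuals ≈ 0); N-01 is off by 25.3 km.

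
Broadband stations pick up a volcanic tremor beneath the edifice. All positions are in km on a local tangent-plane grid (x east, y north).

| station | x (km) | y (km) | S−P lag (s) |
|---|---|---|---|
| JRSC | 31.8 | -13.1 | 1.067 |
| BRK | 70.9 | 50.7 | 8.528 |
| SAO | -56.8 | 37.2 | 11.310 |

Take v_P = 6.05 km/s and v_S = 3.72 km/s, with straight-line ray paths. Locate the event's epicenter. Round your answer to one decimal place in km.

Distance from S−P lag: d = Δt · v_P v_S / (v_P − v_S) = Δt · (6.05·3.72)/(6.05−3.72) ≈ 9.6592·Δt.
So d_JRSC = 10.31, d_BRK = 82.37, d_SAO = 109.25 km.
Circle about each station: (x − 31.8)² + (y + 13.1)² = 10.31²; (x − 70.9)² + (y − 50.7)² = 82.37²; (x + 56.8)² + (y − 37.2)² = 109.25².
Subtracting pairs of circle equations eliminates x²+y² and gives linear equations (the radical axes):
78.2 x + 127.6 y = -264.07
-177.2 x + 100.6 y = -8402.04
Solving the 2×2 system: x ≈ 34.3, y ≈ -23.1 km.
Check against JRSC (with the unrounded x, y): √((x − 31.8)²+(y + 13.1)²) = 10.30 ≈ 10.31 km. ✓

x ≈ 34.3 km, y ≈ -23.1 km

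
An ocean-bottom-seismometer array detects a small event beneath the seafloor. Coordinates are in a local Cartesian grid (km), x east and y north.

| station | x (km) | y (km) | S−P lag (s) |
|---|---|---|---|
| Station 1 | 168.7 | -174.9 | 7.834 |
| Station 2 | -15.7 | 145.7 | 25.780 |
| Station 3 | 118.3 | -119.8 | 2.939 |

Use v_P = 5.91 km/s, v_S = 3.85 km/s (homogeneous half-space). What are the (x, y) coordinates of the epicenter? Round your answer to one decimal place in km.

Distance from S−P lag: d = Δt · v_P v_S / (v_P − v_S) = Δt · (5.91·3.85)/(5.91−3.85) ≈ 11.0454·Δt.
So d_Station 1 = 86.53, d_Station 2 = 284.75, d_Station 3 = 32.46 km.
Circle about each station: (x − 168.7)² + (y + 174.9)² = 86.53²; (x + 15.7)² + (y − 145.7)² = 284.75²; (x − 118.3)² + (y + 119.8)² = 32.46².
Subtracting pairs of circle equations eliminates x²+y² and gives linear equations (the radical axes):
-368.8 x + 641.2 y = -111169.84
-100.8 x + 110.2 y = -24268.98
Solving the 2×2 system: x ≈ 138.0, y ≈ -94.0 km.

(138.0, -94.0)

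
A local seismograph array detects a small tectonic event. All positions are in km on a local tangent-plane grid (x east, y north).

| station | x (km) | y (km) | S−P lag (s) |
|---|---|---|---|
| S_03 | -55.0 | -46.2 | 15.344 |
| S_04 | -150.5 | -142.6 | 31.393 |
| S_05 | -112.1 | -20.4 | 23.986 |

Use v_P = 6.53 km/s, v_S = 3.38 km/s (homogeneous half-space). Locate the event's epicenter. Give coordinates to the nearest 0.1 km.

Distance from S−P lag: d = Δt · v_P v_S / (v_P − v_S) = Δt · (6.53·3.38)/(6.53−3.38) ≈ 7.0068·Δt.
So d_S_03 = 107.51, d_S_04 = 219.96, d_S_05 = 168.06 km.
Circle about each station: (x + 55.0)² + (y + 46.2)² = 107.51²; (x + 150.5)² + (y + 142.6)² = 219.96²; (x + 112.1)² + (y + 20.4)² = 168.06².
Subtracting the S_03 equation from the S_04 and S_05 equations removes the quadratic terms:
-191.0 x − 192.8 y = 1001.57
-114.2 x + 51.6 y = -8862.63
Solving the 2×2 system: x ≈ 52.0, y ≈ -56.7 km.
Check against S_03 (with the unrounded x, y): √((x + 55.0)²+(y + 46.2)²) = 107.50 ≈ 107.51 km. ✓

(52.0, -56.7)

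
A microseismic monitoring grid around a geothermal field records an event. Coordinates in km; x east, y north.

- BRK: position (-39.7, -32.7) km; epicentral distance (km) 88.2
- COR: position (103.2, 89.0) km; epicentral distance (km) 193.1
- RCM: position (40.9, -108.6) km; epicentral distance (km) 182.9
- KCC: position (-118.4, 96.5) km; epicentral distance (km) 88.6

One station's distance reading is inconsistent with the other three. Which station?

COR

Solve using three stations at a time. Using BRK, RCM, KCC (subtract circle equations pairwise → linear system) gives (x, y) ≈ (-39.9, 55.5).
Distances from that point to each station vs reported:
  BRK: calculated 88.2 vs reported 88.2 → residual 0.0 km
  COR: calculated 147.0 vs reported 193.1 → residual 46.1 km
  RCM: calculated 182.9 vs reported 182.9 → residual 0.0 km
  KCC: calculated 88.6 vs reported 88.6 → residual 0.0 km
BRK, RCM, KCC are mutually consistent (residuals ≈ 0); COR is off by 46.1 km.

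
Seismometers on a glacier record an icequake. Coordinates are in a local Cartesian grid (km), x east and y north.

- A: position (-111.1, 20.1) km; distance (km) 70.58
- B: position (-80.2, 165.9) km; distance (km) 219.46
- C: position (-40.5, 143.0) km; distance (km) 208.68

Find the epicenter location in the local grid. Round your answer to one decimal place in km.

(-120.1, -49.9)

Circle about each station: (x + 111.1)² + (y − 20.1)² = 70.58²; (x + 80.2)² + (y − 165.9)² = 219.46²; (x + 40.5)² + (y − 143.0)² = 208.68².
Subtracting the A equation from the B and C equations removes the quadratic terms:
61.8 x + 291.6 y = -21973.53
141.2 x + 245.8 y = -29223.78
Solving the 2×2 system: x ≈ -120.1, y ≈ -49.9 km.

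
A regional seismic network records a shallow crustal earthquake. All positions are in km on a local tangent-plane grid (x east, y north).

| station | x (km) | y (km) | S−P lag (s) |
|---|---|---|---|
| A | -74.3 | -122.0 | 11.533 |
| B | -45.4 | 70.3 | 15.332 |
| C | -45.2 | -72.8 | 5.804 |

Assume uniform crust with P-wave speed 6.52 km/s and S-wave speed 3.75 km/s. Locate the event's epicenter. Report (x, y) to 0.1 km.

Distance from S−P lag: d = Δt · v_P v_S / (v_P − v_S) = Δt · (6.52·3.75)/(6.52−3.75) ≈ 8.8267·Δt.
So d_A = 101.80, d_B = 135.33, d_C = 51.23 km.
Circle about each station: (x + 74.3)² + (y + 122.0)² = 101.80²; (x + 45.4)² + (y − 70.3)² = 135.33²; (x + 45.2)² + (y + 72.8)² = 51.23².
Subtracting pairs of circle equations eliminates x²+y² and gives linear equations (the radical axes):
57.8 x + 384.6 y = -21352.21
58.2 x + 98.4 y = -5322.88
Solving the 2×2 system: x ≈ 3.2, y ≈ -56.0 km.
Check against A (with the unrounded x, y): √((x + 74.3)²+(y + 122.0)²) = 101.81 ≈ 101.80 km. ✓

(3.2, -56.0)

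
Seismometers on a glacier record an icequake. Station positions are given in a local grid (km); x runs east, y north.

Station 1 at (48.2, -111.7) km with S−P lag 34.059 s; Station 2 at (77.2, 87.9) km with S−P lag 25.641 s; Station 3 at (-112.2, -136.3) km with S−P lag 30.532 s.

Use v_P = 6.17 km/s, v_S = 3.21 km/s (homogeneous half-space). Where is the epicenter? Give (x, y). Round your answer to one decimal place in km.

x ≈ -93.1 km, y ≈ 67.1 km

Distance from S−P lag: d = Δt · v_P v_S / (v_P − v_S) = Δt · (6.17·3.21)/(6.17−3.21) ≈ 6.6911·Δt.
So d_Station 1 = 227.89, d_Station 2 = 171.57, d_Station 3 = 204.29 km.
Circle about each station: (x − 48.2)² + (y + 111.7)² = 227.89²; (x − 77.2)² + (y − 87.9)² = 171.57²; (x + 112.2)² + (y + 136.3)² = 204.29².
Subtracting the Station 1 equation from the Station 2 and Station 3 equations removes the quadratic terms:
58.0 x + 399.2 y = 21383.71
-320.8 x − 49.2 y = 26565.85
Solving the 2×2 system: x ≈ -93.1, y ≈ 67.1 km.
Check against Station 1 (with the unrounded x, y): √((x − 48.2)²+(y + 111.7)²) = 227.89 ≈ 227.89 km. ✓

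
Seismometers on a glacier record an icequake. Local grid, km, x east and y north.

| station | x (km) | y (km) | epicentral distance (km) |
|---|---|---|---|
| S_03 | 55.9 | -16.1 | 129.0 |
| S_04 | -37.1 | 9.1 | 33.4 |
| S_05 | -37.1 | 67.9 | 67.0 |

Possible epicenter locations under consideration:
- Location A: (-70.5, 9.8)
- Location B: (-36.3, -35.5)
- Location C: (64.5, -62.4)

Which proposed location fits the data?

For each candidate, compare |candidate − station| to the reported distance:
Location A: residuals S_03 0.0, S_04 0.0, S_05 0.0 → max 0.0 km
Location B: residuals S_03 34.8, S_04 11.2, S_05 36.4 → max 36.4 km
Location C: residuals S_03 81.9, S_04 90.8, S_05 98.2 → max 98.2 km
Only Location A has all residuals ≈ 0.

Location A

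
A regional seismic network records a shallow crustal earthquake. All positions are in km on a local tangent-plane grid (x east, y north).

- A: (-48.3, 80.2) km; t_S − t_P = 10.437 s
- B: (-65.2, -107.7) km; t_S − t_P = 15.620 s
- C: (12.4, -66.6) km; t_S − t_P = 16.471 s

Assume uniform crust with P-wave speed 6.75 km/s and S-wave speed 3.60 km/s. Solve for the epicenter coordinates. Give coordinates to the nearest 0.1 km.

(-88.6, 10.5)

Distance from S−P lag: d = Δt · v_P v_S / (v_P − v_S) = Δt · (6.75·3.60)/(6.75−3.60) ≈ 7.7143·Δt.
So d_A = 80.51, d_B = 120.50, d_C = 127.06 km.
Circle about each station: (x + 48.3)² + (y − 80.2)² = 80.51²; (x + 65.2)² + (y + 107.7)² = 120.50²; (x − 12.4)² + (y + 66.6)² = 127.06².
Subtracting the A equation from the B and C equations removes the quadratic terms:
-33.8 x − 375.8 y = -952.99
121.4 x − 293.6 y = -13837.99
Solving the 2×2 system: x ≈ -88.6, y ≈ 10.5 km.
Check against A (with the unrounded x, y): √((x + 48.3)²+(y − 80.2)²) = 80.50 ≈ 80.51 km. ✓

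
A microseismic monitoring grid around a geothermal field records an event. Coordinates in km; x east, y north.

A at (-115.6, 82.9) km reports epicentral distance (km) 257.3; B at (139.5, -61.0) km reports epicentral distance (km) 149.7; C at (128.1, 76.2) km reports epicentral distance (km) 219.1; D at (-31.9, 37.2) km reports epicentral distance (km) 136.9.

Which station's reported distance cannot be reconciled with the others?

A

Solve using three stations at a time. Using B, C, D (subtract circle equations pairwise → linear system) gives (x, y) ≈ (-5.8, -97.3).
Distances from that point to each station vs reported:
  A: calculated 211.0 vs reported 257.3 → residual 46.3 km
  B: calculated 149.8 vs reported 149.7 → residual 0.1 km
  C: calculated 219.2 vs reported 219.1 → residual 0.1 km
  D: calculated 137.0 vs reported 136.9 → residual 0.1 km
B, C, D are mutually consistent (residuals ≈ 0); A is off by 46.3 km.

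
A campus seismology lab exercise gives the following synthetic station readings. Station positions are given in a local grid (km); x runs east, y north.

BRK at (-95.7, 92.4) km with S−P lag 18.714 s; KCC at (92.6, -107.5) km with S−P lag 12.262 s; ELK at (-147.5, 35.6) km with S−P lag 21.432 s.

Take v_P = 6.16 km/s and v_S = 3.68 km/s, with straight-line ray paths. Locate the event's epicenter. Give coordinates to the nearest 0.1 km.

x ≈ 43.8 km, y ≈ -6.6 km

Distance from S−P lag: d = Δt · v_P v_S / (v_P − v_S) = Δt · (6.16·3.68)/(6.16−3.68) ≈ 9.1406·Δt.
So d_BRK = 171.06, d_KCC = 112.08, d_ELK = 195.90 km.
Circle about each station: (x + 95.7)² + (y − 92.4)² = 171.06²; (x − 92.6)² + (y + 107.5)² = 112.08²; (x + 147.5)² + (y − 35.6)² = 195.90².
Subtracting the BRK equation from the KCC and ELK equations removes the quadratic terms:
376.6 x − 399.8 y = 19134.36
-103.6 x − 113.6 y = -3787.93
Solving the 2×2 system: x ≈ 43.8, y ≈ -6.6 km.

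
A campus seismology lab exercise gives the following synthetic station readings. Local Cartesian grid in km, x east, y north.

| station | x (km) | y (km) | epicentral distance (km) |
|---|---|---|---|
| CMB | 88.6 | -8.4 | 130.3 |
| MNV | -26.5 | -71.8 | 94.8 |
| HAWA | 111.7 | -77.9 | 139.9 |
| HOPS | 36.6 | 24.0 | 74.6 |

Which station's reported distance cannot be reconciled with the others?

Solve using three stations at a time. Using CMB, MNV, HOPS (subtract circle equations pairwise → linear system) gives (x, y) ≈ (-38.1, 22.4).
Distances from that point to each station vs reported:
  CMB: calculated 130.3 vs reported 130.3 → residual 0.0 km
  MNV: calculated 94.9 vs reported 94.8 → residual 0.1 km
  HAWA: calculated 180.2 vs reported 139.9 → residual 40.3 km
  HOPS: calculated 74.7 vs reported 74.6 → residual 0.1 km
CMB, MNV, HOPS are mutually consistent (residuals ≈ 0); HAWA is off by 40.3 km.

HAWA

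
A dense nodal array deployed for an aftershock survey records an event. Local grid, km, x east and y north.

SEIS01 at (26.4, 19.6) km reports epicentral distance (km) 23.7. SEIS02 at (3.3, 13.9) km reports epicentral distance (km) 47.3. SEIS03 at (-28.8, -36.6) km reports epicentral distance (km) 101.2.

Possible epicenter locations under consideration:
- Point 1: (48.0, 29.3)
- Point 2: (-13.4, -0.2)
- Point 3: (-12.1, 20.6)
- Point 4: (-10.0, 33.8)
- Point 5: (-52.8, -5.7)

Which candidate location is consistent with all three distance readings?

For each candidate, compare |candidate − station| to the reported distance:
Point 1: residuals SEIS01 0.0, SEIS02 0.0, SEIS03 0.0 → max 0.0 km
Point 2: residuals SEIS01 20.8, SEIS02 25.4, SEIS03 61.7 → max 61.7 km
Point 3: residuals SEIS01 14.8, SEIS02 30.5, SEIS03 41.6 → max 41.6 km
Point 4: residuals SEIS01 15.4, SEIS02 23.4, SEIS03 28.3 → max 28.3 km
Point 5: residuals SEIS01 59.4, SEIS02 12.1, SEIS03 62.1 → max 62.1 km
Only Point 1 has all residuals ≈ 0.

Point 1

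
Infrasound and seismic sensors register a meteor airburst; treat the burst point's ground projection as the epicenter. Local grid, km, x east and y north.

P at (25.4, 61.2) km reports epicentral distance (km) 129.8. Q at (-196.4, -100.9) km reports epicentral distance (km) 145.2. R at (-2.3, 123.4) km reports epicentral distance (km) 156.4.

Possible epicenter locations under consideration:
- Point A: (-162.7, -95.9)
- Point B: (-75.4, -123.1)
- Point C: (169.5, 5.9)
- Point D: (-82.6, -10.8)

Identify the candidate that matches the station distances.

Point D

For each candidate, compare |candidate − station| to the reported distance:
Point A: residuals P 115.3, Q 111.1, R 115.3 → max 115.3 km
Point B: residuals P 80.3, Q 22.2, R 100.7 → max 100.7 km
Point C: residuals P 24.5, Q 236.0, R 51.7 → max 236.0 km
Point D: residuals P 0.0, Q 0.1, R 0.0 → max 0.1 km
Only Point D has all residuals ≈ 0.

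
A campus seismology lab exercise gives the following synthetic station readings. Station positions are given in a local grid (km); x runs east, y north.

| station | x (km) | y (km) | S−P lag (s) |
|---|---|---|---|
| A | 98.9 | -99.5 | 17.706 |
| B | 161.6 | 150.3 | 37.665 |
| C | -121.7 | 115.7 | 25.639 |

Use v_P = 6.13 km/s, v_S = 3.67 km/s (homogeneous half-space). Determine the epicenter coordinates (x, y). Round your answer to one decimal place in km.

-62.6 km east, -111.2 km north

Distance from S−P lag: d = Δt · v_P v_S / (v_P − v_S) = Δt · (6.13·3.67)/(6.13−3.67) ≈ 9.1452·Δt.
So d_A = 161.92, d_B = 344.45, d_C = 234.47 km.
Circle about each station: (x − 98.9)² + (y + 99.5)² = 161.92²; (x − 161.6)² + (y − 150.3)² = 344.45²; (x + 121.7)² + (y − 115.7)² = 234.47².
Subtracting the A equation from the B and C equations removes the quadratic terms:
125.4 x + 499.6 y = -63404.53
-441.2 x + 430.4 y = -20242.17
Solving the 2×2 system: x ≈ -62.6, y ≈ -111.2 km.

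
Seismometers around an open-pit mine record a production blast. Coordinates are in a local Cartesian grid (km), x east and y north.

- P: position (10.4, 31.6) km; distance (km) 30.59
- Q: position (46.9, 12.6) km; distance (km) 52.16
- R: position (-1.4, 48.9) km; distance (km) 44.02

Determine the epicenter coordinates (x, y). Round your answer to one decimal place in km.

Circle about each station: (x − 10.4)² + (y − 31.6)² = 30.59²; (x − 46.9)² + (y − 12.6)² = 52.16²; (x + 1.4)² + (y − 48.9)² = 44.02².
Subtracting the P equation from the Q and R equations removes the quadratic terms:
73.0 x − 38.0 y = -533.27
-23.6 x + 34.6 y = 284.44
Solving the 2×2 system: x ≈ -4.7, y ≈ 5.0 km.

-4.7 km east, 5.0 km north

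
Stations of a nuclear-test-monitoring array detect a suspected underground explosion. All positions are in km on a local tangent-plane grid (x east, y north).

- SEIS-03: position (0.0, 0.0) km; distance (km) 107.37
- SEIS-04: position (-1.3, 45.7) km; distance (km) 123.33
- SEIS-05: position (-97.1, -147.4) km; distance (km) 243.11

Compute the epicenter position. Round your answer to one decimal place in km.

106.4 km east, -14.4 km north

Circle about each station: x² + y² = 107.37²; (x + 1.3)² + (y − 45.7)² = 123.33²; (x + 97.1)² + (y + 147.4)² = 243.11².
Subtracting the SEIS-03 equation from the SEIS-04 and SEIS-05 equations removes the quadratic terms:
-2.6 x + 91.4 y = -1591.79
-194.2 x − 294.8 y = -16418.99
Solving the 2×2 system: x ≈ 106.4, y ≈ -14.4 km.
Check against SEIS-03 (with the unrounded x, y): √(x²+y²) = 107.36 ≈ 107.37 km. ✓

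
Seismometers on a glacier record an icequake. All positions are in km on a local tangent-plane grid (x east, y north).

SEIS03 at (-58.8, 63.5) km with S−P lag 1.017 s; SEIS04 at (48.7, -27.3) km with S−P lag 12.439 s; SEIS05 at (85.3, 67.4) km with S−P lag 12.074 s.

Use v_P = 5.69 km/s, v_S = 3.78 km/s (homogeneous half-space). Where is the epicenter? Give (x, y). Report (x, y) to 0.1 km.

(-50.6, 71.5)

Distance from S−P lag: d = Δt · v_P v_S / (v_P − v_S) = Δt · (5.69·3.78)/(5.69−3.78) ≈ 11.2608·Δt.
So d_SEIS03 = 11.45, d_SEIS04 = 140.07, d_SEIS05 = 135.96 km.
Circle about each station: (x + 58.8)² + (y − 63.5)² = 11.45²; (x − 48.7)² + (y + 27.3)² = 140.07²; (x − 85.3)² + (y − 67.4)² = 135.96².
Subtracting pairs of circle equations eliminates x²+y² and gives linear equations (the radical axes):
215.0 x − 181.6 y = -23861.21
288.2 x + 7.8 y = -14024.86
Solving the 2×2 system: x ≈ -50.6, y ≈ 71.5 km.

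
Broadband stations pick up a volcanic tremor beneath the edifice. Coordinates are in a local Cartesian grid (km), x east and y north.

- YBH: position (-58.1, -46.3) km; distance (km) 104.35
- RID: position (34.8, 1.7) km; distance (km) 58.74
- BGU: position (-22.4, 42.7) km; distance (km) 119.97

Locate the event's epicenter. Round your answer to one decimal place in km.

Circle about each station: (x + 58.1)² + (y + 46.3)² = 104.35²; (x − 34.8)² + (y − 1.7)² = 58.74²; (x + 22.4)² + (y − 42.7)² = 119.97².
Subtracting the YBH equation from the RID and BGU equations removes the quadratic terms:
185.8 x + 96.0 y = 3133.16
71.4 x + 178.0 y = -6698.13
Solving the 2×2 system: x ≈ 45.8, y ≈ -56.0 km.
Check against YBH (with the unrounded x, y): √((x + 58.1)²+(y + 46.3)²) = 104.35 ≈ 104.35 km. ✓

(45.8, -56.0)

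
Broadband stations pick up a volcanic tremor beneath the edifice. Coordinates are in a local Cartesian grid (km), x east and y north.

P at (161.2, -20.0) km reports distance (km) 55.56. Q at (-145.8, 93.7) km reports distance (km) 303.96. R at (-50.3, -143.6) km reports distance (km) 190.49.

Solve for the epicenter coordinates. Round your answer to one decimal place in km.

(118.8, -55.9)

Circle about each station: (x − 161.2)² + (y + 20.0)² = 55.56²; (x + 145.8)² + (y − 93.7)² = 303.96²; (x + 50.3)² + (y + 143.6)² = 190.49².
Subtracting pairs of circle equations eliminates x²+y² and gives linear equations (the radical axes):
-614.0 x + 227.4 y = -85652.88
-423.0 x − 247.2 y = -36433.92
Solving the 2×2 system: x ≈ 118.8, y ≈ -55.9 km.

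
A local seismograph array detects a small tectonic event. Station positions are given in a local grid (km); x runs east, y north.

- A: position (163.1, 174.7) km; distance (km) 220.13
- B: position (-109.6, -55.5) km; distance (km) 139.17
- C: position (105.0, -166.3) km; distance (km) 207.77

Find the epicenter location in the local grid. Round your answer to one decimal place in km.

Circle about each station: (x − 163.1)² + (y − 174.7)² = 220.13²; (x + 109.6)² + (y + 55.5)² = 139.17²; (x − 105.0)² + (y + 166.3)² = 207.77².
Subtracting pairs of circle equations eliminates x²+y² and gives linear equations (the radical axes):
-545.4 x − 460.4 y = -12940.36
-116.2 x − 682.0 y = -13152.17
Solving the 2×2 system: x ≈ 8.7, y ≈ 17.8 km.
Check against A (with the unrounded x, y): √((x − 163.1)²+(y − 174.7)²) = 220.13 ≈ 220.13 km. ✓

x ≈ 8.7 km, y ≈ 17.8 km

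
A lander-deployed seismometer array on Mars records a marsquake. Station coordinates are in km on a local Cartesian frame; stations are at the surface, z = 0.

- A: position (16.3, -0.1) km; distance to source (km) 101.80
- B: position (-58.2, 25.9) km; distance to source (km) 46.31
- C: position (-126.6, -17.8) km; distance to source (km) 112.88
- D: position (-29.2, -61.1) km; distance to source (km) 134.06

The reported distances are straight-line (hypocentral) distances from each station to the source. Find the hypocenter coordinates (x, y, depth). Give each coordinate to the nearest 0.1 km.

Each station gives a sphere (x−x_i)² + (y−y_i)² + z² = d_i² (stations at z=0).
Subtracting the A sphere from B and C: z² cancels, leaving linear equations in x and y:
-149.0 x + 52.0 y = 12010.97
-285.8 x − 35.4 y = 13700.05
Solving: x ≈ -56.495, y ≈ 69.101 km (keep extra digits for the depth step; rounded: -56.5, 69.1).
Then from the A sphere: z² = 101.80² − (x − 16.3)² − (y + 0.1)² with x = -56.495, y = 69.101, so z ≈ 16.594 ≈ 16.6 km.

(-56.5, 69.1, 16.6)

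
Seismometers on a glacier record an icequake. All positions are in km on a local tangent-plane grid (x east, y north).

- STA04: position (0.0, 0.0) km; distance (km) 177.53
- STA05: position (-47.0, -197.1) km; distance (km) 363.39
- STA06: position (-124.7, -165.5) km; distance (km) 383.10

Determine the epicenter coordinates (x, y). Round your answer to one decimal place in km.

131.2 km east, 119.6 km north

Circle about each station: x² + y² = 177.53²; (x + 47.0)² + (y + 197.1)² = 363.39²; (x + 124.7)² + (y + 165.5)² = 383.10².
Subtracting pairs of circle equations eliminates x²+y² and gives linear equations (the radical axes):
-94.0 x − 394.2 y = -59477.98
-249.4 x − 331.0 y = -72308.37
Solving the 2×2 system: x ≈ 131.2, y ≈ 119.6 km.
Check against STA04 (with the unrounded x, y): √(x²+y²) = 177.53 ≈ 177.53 km. ✓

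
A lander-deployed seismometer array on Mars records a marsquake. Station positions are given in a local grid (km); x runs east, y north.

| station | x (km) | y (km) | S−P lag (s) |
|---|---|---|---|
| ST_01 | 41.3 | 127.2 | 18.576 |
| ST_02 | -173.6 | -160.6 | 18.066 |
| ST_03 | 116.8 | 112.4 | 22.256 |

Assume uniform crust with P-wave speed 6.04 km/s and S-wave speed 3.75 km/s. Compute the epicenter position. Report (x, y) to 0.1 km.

Distance from S−P lag: d = Δt · v_P v_S / (v_P − v_S) = Δt · (6.04·3.75)/(6.04−3.75) ≈ 9.8908·Δt.
So d_ST_01 = 183.73, d_ST_02 = 178.69, d_ST_03 = 220.13 km.
Circle about each station: (x − 41.3)² + (y − 127.2)² = 183.73²; (x + 173.6)² + (y + 160.6)² = 178.69²; (x − 116.8)² + (y − 112.4)² = 220.13².
Subtracting pairs of circle equations eliminates x²+y² and gives linear equations (the radical axes):
-429.8 x − 575.6 y = 39870.39
151.0 x − 29.6 y = -6310.03
Solving the 2×2 system: x ≈ -48.3, y ≈ -33.2 km.

-48.3 km east, -33.2 km north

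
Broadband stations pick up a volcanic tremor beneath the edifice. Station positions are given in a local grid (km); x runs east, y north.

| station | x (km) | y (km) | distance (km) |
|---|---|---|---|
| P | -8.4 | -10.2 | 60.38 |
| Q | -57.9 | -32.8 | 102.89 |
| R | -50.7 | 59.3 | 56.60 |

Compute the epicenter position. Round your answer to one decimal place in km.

Circle about each station: (x + 8.4)² + (y + 10.2)² = 60.38²; (x + 57.9)² + (y + 32.8)² = 102.89²; (x + 50.7)² + (y − 59.3)² = 56.60².
Subtracting pairs of circle equations eliminates x²+y² and gives linear equations (the radical axes):
-99.0 x − 45.2 y = -2686.96
-84.6 x + 139.0 y = 6354.56
Solving the 2×2 system: x ≈ 4.9, y ≈ 48.7 km.
Check against P (with the unrounded x, y): √((x + 8.4)²+(y + 10.2)²) = 60.39 ≈ 60.38 km. ✓

4.9 km east, 48.7 km north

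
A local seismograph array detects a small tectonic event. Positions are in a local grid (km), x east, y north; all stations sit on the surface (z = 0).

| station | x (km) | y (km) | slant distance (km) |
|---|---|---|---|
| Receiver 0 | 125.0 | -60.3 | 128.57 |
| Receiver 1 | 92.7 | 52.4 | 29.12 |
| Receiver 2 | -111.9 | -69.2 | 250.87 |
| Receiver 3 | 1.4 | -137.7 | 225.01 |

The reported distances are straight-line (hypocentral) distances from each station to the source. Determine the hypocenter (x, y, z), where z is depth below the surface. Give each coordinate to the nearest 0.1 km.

x ≈ 99.7 km, y ≈ 63.0 km, depth ≈ 26.2 km

Each station gives a sphere (x−x_i)² + (y−y_i)² + z² = d_i² (stations at z=0).
Subtracting the Receiver 0 sphere from Receiver 1 and Receiver 2: z² cancels, leaving linear equations in x and y:
-64.6 x + 225.4 y = 7760.23
-473.8 x − 17.8 y = -48356.35
Solving: x ≈ 99.694, y ≈ 63.001 km (keep extra digits for the depth step; rounded: 99.7, 63.0).
Then from the Receiver 0 sphere: z² = 128.57² − (x − 125.0)² − (y + 60.3)² with x = 99.694, y = 63.001, so z ≈ 26.205 ≈ 26.2 km.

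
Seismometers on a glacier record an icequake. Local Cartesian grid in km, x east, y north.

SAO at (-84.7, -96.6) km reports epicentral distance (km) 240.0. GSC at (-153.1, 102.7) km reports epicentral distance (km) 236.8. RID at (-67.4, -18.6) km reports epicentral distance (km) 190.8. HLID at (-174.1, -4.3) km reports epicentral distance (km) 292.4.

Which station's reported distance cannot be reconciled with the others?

Solve using three stations at a time. Using SAO, RID, HLID (subtract circle equations pairwise → linear system) gives (x, y) ≈ (115.6, 35.8).
Distances from that point to each station vs reported:
  SAO: calculated 240.1 vs reported 240.0 → residual 0.1 km
  GSC: calculated 276.9 vs reported 236.8 → residual 40.1 km
  RID: calculated 190.9 vs reported 190.8 → residual 0.1 km
  HLID: calculated 292.5 vs reported 292.4 → residual 0.1 km
SAO, RID, HLID are mutually consistent (residuals ≈ 0); GSC is off by 40.1 km.

GSC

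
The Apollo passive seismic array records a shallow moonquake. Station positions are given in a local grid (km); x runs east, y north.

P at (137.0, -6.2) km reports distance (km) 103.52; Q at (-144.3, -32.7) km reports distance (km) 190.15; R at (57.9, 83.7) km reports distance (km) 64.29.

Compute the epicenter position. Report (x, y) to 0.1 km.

Circle about each station: (x − 137.0)² + (y + 6.2)² = 103.52²; (x + 144.3)² + (y + 32.7)² = 190.15²; (x − 57.9)² + (y − 83.7)² = 64.29².
Subtracting the P equation from the Q and R equations removes the quadratic terms:
-562.6 x − 53.0 y = -22356.29
-158.2 x + 179.8 y = -1866.15
Solving the 2×2 system: x ≈ 37.6, y ≈ 22.7 km.

37.6 km east, 22.7 km north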